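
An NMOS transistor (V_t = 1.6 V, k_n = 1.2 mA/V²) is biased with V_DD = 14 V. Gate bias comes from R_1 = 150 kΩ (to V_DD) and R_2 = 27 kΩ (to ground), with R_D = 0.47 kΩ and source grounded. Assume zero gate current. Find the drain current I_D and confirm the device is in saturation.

I_D ≈ 0.17 mA

V_G = V_DD·R_2/(R_1+R_2) = 14×27/177 = 2.14 V. With the source grounded, V_GS = V_G = 2.14 V.
Assume saturation: I_D = (k_n/2)(V_GS − V_t)² = (1.2/2)×(2.14 − 1.6)² = 0.6×0.536² = 0.172 mA.
V_DS = V_DD − I_D·R_D = 14 − 0.172×0.47 = 13.9 V.
Saturation requires V_DS ≥ V_GS − V_t = 0.536 V; 13.9 ≥ 0.536 ✓.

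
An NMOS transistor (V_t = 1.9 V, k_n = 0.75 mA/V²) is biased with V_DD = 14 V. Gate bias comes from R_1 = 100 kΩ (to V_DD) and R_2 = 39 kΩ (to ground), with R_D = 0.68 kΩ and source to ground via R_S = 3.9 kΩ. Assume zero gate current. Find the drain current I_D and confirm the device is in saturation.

I_D ≈ 0.29 mA

V_G = V_DD·R_2/(R_1+R_2) = 14×39/139 = 3.93 V.
Assume saturation: I_D = (k_n/2)(V_GS − V_t)² with V_GS = V_G − I_D·R_S = 3.93 − 3.9·I_D.
Substituting gives 5.7·I_D² − 6.93·I_D + 1.54 = 0, with roots I_D = 0.293 or 0.922 mA.
The root I_D = 0.922 mA gives V_GS = 0.332 V ≤ V_t, so take I_D = 0.293 mA.
Then V_GS = 2.78 V and V_DS = V_DD − I_D(R_D+R_S) = 14 − 0.293×4.58 = 12.7 V.
Saturation requires V_DS ≥ V_GS − V_t = 0.884 V; 12.7 ≥ 0.884 ✓.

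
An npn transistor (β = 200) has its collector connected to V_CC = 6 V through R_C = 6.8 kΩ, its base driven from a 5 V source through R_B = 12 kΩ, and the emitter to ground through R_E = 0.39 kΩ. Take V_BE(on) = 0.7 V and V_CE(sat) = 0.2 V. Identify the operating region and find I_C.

saturation; I_C ≈ 0.79 mA

Assume active: I_B = (5 − 0.7)/(12 + 201×0.39) = 0.0476 mA, I_C = β·I_B = 9.51 mA.
Then V_CE = 6 − 9.51×6.8 − 9.56×0.39 = -62.4 V < 0.2 V — the active assumption fails.
Re-solve with V_CE = 0.2 V. KCL at the emitter: V_E/R_E = (V_BB−0.7−V_E)/R_B + (V_CC−0.2−V_E)/R_C, giving V_E = 0.433 V.
I_C = (V_CC − 0.2 − V_E)/R_C = (5.8 − 0.433)/6.8 = 0.789 mA.
Check: I_B = (4.3 − 0.433)/12 = 0.322 mA, and β·I_B = 64.4 mA > I_C, confirming saturation.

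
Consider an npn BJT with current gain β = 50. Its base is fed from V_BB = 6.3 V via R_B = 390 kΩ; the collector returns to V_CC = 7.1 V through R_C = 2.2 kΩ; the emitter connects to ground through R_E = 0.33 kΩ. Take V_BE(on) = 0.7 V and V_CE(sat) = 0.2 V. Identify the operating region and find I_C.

Assume active. Base-emitter loop: I_B = (V_BB − V_BE)/(R_B + (β+1)R_E) = (6.3 − 0.7)/(390 + 51×0.33) = 0.0138 mA.
I_C = β·I_B = 50×0.0138 = 0.688 mA.
V_CE = V_CC − I_C·R_C − I_E·R_E = 7.1 − 0.688×2.2 − 0.702×0.33 = 5.35 V > V_CE(sat), so the active-region assumption holds.

active; I_C ≈ 0.69 mA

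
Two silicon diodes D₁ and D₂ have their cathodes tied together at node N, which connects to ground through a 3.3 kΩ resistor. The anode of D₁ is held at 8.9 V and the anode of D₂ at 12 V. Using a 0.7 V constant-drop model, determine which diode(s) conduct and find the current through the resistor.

Assume both conduct. Then node N would need to be at both 8.9−0.7 = 8.2 V and 12−0.7 = 11.3 V, which is impossible.
Assume only D₂ conducts: V_N = 12 − 0.7 = 11.3 V, so I_R = 11.3/3.3 = 3.42 mA.
Check D₁: its anode-to-cathode voltage is 8.9 − 11.3 = -2.4 V < 0.7 V, so it is off. The assumption is consistent.

Only D₂ conducts; I_R ≈ 3.4 mA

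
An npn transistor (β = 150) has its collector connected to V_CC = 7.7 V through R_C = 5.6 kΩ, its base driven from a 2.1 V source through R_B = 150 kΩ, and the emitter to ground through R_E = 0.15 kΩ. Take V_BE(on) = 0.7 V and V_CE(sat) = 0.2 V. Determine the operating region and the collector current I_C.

active; I_C ≈ 1.2 mA

Assume active. Base-emitter loop: I_B = (V_BB − V_BE)/(R_B + (β+1)R_E) = (2.1 − 0.7)/(150 + 151×0.15) = 0.00811 mA.
I_C = β·I_B = 150×0.00811 = 1.22 mA.
V_CE = V_CC − I_C·R_C − I_E·R_E = 7.7 − 1.22×5.6 − 1.22×0.15 = 0.705 V > V_CE(sat), so the active-region assumption holds.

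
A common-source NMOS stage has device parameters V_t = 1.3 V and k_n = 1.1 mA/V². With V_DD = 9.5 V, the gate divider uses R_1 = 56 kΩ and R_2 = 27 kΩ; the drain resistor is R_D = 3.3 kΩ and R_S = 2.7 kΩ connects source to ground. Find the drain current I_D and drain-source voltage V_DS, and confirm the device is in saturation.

I_D ≈ 0.36 mA, V_DS ≈ 7.3 V

V_G = V_DD·R_2/(R_1+R_2) = 9.5×27/83 = 3.09 V.
Assume saturation: I_D = (k_n/2)(V_GS − V_t)² with V_GS = V_G − I_D·R_S = 3.09 − 2.7·I_D.
Substituting gives 4.01·I_D² − 6.32·I_D + 1.76 = 0, with roots I_D = 0.362 or 1.21 mA.
The root I_D = 1.21 mA gives V_GS = -0.185 V ≤ V_t, so take I_D = 0.362 mA.
Then V_GS = 2.11 V and V_DS = V_DD − I_D(R_D+R_S) = 9.5 − 0.362×6 = 7.33 V.
Saturation requires V_DS ≥ V_GS − V_t = 0.812 V; 7.33 ≥ 0.812 ✓.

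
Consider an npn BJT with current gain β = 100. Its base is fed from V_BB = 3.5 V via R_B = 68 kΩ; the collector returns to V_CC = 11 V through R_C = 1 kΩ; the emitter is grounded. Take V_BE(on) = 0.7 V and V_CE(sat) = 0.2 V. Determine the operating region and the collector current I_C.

active; I_C ≈ 4.1 mA

Assume active. Base-emitter loop: I_B = (V_BB − V_BE)/R_B = (3.5 − 0.7)/68 = 0.0412 mA.
I_C = β·I_B = 100×0.0412 = 4.12 mA.
V_CE = V_CC − I_C·R_C = 11 − 4.12×1 = 6.88 V > V_CE(sat), so the active-region assumption holds.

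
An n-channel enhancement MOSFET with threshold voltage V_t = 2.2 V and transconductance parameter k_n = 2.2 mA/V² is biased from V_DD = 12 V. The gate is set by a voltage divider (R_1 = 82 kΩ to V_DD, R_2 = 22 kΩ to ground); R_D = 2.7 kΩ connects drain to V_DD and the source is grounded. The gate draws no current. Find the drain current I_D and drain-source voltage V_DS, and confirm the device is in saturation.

I_D ≈ 0.13 mA, V_DS ≈ 12 V

V_G = V_DD·R_2/(R_1+R_2) = 12×22/104 = 2.54 V. With the source grounded, V_GS = V_G = 2.54 V.
Assume saturation: I_D = (k_n/2)(V_GS − V_t)² = (2.2/2)×(2.54 − 2.2)² = 1.1×0.338² = 0.126 mA.
V_DS = V_DD − I_D·R_D = 12 − 0.126×2.7 = 11.7 V.
Saturation requires V_DS ≥ V_GS − V_t = 0.338 V; 11.7 ≥ 0.338 ✓.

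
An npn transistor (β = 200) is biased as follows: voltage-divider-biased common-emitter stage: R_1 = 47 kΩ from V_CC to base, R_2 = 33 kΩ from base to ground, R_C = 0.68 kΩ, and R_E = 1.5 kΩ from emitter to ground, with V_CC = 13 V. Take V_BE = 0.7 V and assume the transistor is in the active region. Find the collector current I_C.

Thevenize the base divider: V_Th = V_CC·R_2/(R_1+R_2) = 13×33/80 = 5.36 V, R_Th = R_1‖R_2 = 19.4 kΩ.
Base-emitter loop: V_Th = I_B·R_Th + V_BE + (β+1)I_B·R_E, so I_B = (5.36 − 0.7) / (19.4 + 201×1.5) = 0.0145 mA.
I_C = β·I_B = 200×0.0145 = 2.91 mA, and I_E = (β+1)I_B = 2.92 mA.
V_CE = V_CC − I_C·R_C − I_E·R_E = 13 − 2.91×0.68 − 2.92×1.5 = 6.64 V.
V_CE = 6.64 V > 0.2 V confirms active-region operation.

I_C ≈ 2.9 mA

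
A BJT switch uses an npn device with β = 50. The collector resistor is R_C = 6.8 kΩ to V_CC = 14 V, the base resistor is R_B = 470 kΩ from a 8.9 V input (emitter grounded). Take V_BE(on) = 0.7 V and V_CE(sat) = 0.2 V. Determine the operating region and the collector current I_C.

Assume active. Base-emitter loop: I_B = (V_BB − V_BE)/R_B = (8.9 − 0.7)/470 = 0.0174 mA.
I_C = β·I_B = 50×0.0174 = 0.872 mA.
V_CE = V_CC − I_C·R_C = 14 − 0.872×6.8 = 8.07 V > V_CE(sat), so the active-region assumption holds.

active; I_C ≈ 0.87 mA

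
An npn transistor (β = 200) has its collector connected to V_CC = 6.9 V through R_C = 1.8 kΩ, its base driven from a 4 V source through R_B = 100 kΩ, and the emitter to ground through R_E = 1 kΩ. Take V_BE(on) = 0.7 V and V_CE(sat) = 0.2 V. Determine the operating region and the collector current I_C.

Assume active. Base-emitter loop: I_B = (V_BB − V_BE)/(R_B + (β+1)R_E) = (4 − 0.7)/(100 + 201×1) = 0.011 mA.
I_C = β·I_B = 200×0.011 = 2.19 mA.
V_CE = V_CC − I_C·R_C − I_E·R_E = 6.9 − 2.19×1.8 − 2.2×1 = 0.75 V > V_CE(sat), so the active-region assumption holds.

active; I_C ≈ 2.2 mA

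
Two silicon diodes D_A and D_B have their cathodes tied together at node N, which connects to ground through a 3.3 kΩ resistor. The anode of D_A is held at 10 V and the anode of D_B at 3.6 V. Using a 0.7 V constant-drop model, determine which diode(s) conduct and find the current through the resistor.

Assume both conduct. Then node N would need to be at both 10−0.7 = 9.3 V and 3.6−0.7 = 2.9 V, which is impossible.
Assume only D_A conducts: V_N = 10 − 0.7 = 9.3 V, so I_R = 9.3/3.3 = 2.82 mA.
Check D_B: its anode-to-cathode voltage is 3.6 − 9.3 = -5.7 V < 0.7 V, so it is off. The assumption is consistent.

Only D_A conducts; I_R ≈ 2.8 mA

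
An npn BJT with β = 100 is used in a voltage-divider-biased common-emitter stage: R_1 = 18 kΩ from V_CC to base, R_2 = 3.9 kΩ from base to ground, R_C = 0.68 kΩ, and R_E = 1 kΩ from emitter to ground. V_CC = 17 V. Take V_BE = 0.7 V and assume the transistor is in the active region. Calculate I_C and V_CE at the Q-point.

Thevenize the base divider: V_Th = V_CC·R_2/(R_1+R_2) = 17×3.9/21.9 = 3.03 V, R_Th = R_1‖R_2 = 3.21 kΩ.
Base-emitter loop: V_Th = I_B·R_Th + V_BE + (β+1)I_B·R_E, so I_B = (3.03 − 0.7) / (3.21 + 101×1) = 0.0223 mA.
I_C = β·I_B = 100×0.0223 = 2.23 mA, and I_E = (β+1)I_B = 2.26 mA.
V_CE = V_CC − I_C·R_C − I_E·R_E = 17 − 2.23×0.68 − 2.26×1 = 13.2 V.
V_CE = 13.2 V > 0.2 V confirms active-region operation.

I_C ≈ 2.2 mA, V_CE ≈ 13 V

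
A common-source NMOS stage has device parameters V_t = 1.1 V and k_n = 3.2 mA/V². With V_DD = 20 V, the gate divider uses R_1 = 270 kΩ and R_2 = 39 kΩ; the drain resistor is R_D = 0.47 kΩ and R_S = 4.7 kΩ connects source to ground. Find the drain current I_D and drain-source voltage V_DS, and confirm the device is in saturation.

I_D ≈ 0.22 mA, V_DS ≈ 19 V

V_G = V_DD·R_2/(R_1+R_2) = 20×39/309 = 2.52 V.
Assume saturation: I_D = (k_n/2)(V_GS − V_t)² with V_GS = V_G − I_D·R_S = 2.52 − 4.7·I_D.
Substituting gives 35.3·I_D² − 22.4·I_D + 3.25 = 0, with roots I_D = 0.224 or 0.411 mA.
The root I_D = 0.411 mA gives V_GS = 0.593 V ≤ V_t, so take I_D = 0.224 mA.
Then V_GS = 1.47 V and V_DS = V_DD − I_D(R_D+R_S) = 20 − 0.224×5.17 = 18.8 V.
Saturation requires V_DS ≥ V_GS − V_t = 0.374 V; 18.8 ≥ 0.374 ✓.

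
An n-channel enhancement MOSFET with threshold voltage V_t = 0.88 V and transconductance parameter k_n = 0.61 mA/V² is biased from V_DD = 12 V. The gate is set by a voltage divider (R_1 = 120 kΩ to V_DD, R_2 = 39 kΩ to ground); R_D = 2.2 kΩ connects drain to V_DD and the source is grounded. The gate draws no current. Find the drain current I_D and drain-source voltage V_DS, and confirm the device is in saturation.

V_G = V_DD·R_2/(R_1+R_2) = 12×39/159 = 2.94 V. With the source grounded, V_GS = V_G = 2.94 V.
Assume saturation: I_D = (k_n/2)(V_GS − V_t)² = (0.61/2)×(2.94 − 0.88)² = 0.305×2.06² = 1.3 mA.
V_DS = V_DD − I_D·R_D = 12 − 1.3×2.2 = 9.14 V.
Saturation requires V_DS ≥ V_GS − V_t = 2.06 V; 9.14 ≥ 2.06 ✓.

I_D ≈ 1.3 mA, V_DS ≈ 9.1 V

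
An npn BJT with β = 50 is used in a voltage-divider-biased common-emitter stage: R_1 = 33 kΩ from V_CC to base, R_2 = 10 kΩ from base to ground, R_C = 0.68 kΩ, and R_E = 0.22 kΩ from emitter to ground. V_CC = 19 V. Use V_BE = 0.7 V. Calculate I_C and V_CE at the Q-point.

I_C ≈ 9.8 mA, V_CE ≈ 10 V

Thevenize the base divider: V_Th = V_CC·R_2/(R_1+R_2) = 19×10/43 = 4.42 V, R_Th = R_1‖R_2 = 7.67 kΩ.
Base-emitter loop: V_Th = I_B·R_Th + V_BE + (β+1)I_B·R_E, so I_B = (4.42 − 0.7) / (7.67 + 51×0.22) = 0.197 mA.
I_C = β·I_B = 50×0.197 = 9.84 mA, and I_E = (β+1)I_B = 10 mA.
V_CE = V_CC − I_C·R_C − I_E·R_E = 19 − 9.84×0.68 − 10×0.22 = 10.1 V.
V_CE = 10.1 V > 0.2 V confirms active-region operation.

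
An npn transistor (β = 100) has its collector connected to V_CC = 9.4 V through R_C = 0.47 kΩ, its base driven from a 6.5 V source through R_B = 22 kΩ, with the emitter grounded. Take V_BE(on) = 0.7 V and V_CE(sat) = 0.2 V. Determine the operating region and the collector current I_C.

Assume active: I_B = (6.5 − 0.7)/22 = 0.264 mA, giving I_C = β·I_B = 26.4 mA.
But then V_CE = 9.4 − 26.4×0.47 = -2.99 V < V_CE(sat) = 0.2 V — impossible in the active region.
So the transistor is saturated. With V_CE = 0.2 V, I_C = (V_CC − 0.2)/R_C = 9.2/0.47 = 19.6 mA.
Check: β·I_B = 26.4 mA > I_C = 19.6 mA, confirming saturation.

saturation; I_C ≈ 20 mA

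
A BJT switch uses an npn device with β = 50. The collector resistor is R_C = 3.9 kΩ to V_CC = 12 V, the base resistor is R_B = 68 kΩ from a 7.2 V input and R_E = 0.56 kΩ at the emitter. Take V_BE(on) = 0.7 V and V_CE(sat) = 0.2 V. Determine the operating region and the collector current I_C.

Assume active: I_B = (7.2 − 0.7)/(68 + 51×0.56) = 0.0673 mA, I_C = β·I_B = 3.37 mA.
Then V_CE = 12 − 3.37×3.9 − 3.43×0.56 = -3.05 V < 0.2 V — the active assumption fails.
Re-solve with V_CE = 0.2 V. KCL at the emitter: V_E/R_E = (V_BB−0.7−V_E)/R_B + (V_CC−0.2−V_E)/R_C, giving V_E = 1.52 V.
I_C = (V_CC − 0.2 − V_E)/R_C = (11.8 − 1.52)/3.9 = 2.64 mA.
Check: I_B = (6.5 − 1.52)/68 = 0.0733 mA, and β·I_B = 3.66 mA > I_C, confirming saturation.

saturation; I_C ≈ 2.6 mA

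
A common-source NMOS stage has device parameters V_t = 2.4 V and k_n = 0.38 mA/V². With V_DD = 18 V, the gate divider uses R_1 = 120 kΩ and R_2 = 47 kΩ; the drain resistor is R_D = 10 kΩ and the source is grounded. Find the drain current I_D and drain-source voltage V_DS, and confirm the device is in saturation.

I_D ≈ 1.4 mA, V_DS ≈ 4.5 V

V_G = V_DD·R_2/(R_1+R_2) = 18×47/167 = 5.07 V. With the source grounded, V_GS = V_G = 5.07 V.
Assume saturation: I_D = (k_n/2)(V_GS − V_t)² = (0.38/2)×(5.07 − 2.4)² = 0.19×2.67² = 1.35 mA.
V_DS = V_DD − I_D·R_D = 18 − 1.35×10 = 4.5 V.
Saturation requires V_DS ≥ V_GS − V_t = 2.67 V; 4.5 ≥ 2.67 ✓.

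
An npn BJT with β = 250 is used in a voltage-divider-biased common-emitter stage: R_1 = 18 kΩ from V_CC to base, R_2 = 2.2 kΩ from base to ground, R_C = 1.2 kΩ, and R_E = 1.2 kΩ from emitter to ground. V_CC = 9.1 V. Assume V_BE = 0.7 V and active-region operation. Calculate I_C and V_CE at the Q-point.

Thevenize the base divider: V_Th = V_CC·R_2/(R_1+R_2) = 9.1×2.2/20.2 = 0.991 V, R_Th = R_1‖R_2 = 1.96 kΩ.
Base-emitter loop: V_Th = I_B·R_Th + V_BE + (β+1)I_B·R_E, so I_B = (0.991 − 0.7) / (1.96 + 251×1.2) = 0.00096 mA.
I_C = β·I_B = 250×0.00096 = 0.24 mA, and I_E = (β+1)I_B = 0.241 mA.
V_CE = V_CC − I_C·R_C − I_E·R_E = 9.1 − 0.24×1.2 − 0.241×1.2 = 8.52 V.
V_CE = 8.52 V > 0.2 V confirms active-region operation.

I_C ≈ 0.24 mA, V_CE ≈ 8.5 V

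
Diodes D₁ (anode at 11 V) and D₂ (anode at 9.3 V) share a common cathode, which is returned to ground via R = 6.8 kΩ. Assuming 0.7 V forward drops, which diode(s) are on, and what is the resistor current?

Only D₁ conducts; I_R ≈ 1.5 mA

Assume both conduct. Then node N would need to be at both 11−0.7 = 10.3 V and 9.3−0.7 = 8.6 V, which is impossible.
Assume only D₁ conducts: V_N = 11 − 0.7 = 10.3 V, so I_R = 10.3/6.8 = 1.51 mA.
Check D₂: its anode-to-cathode voltage is 9.3 − 10.3 = -1 V < 0.7 V, so it is off. The assumption is consistent.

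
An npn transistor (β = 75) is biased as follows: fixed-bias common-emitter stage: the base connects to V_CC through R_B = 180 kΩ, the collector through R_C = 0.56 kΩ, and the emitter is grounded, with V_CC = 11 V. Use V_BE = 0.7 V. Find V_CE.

Base loop: V_CC = I_B·R_B + V_BE, so I_B = (11 − 0.7)/180 kΩ = 0.0572 mA.
In the active region I_C = β·I_B = 75 × 0.0572 = 4.29 mA.
Collector loop: V_CE = V_CC − I_C·R_C = 11 − 4.29×0.56 = 8.6 V.
Since V_CE = 8.6 V > V_CE(sat) ≈ 0.2 V, the transistor is in the active region as assumed.

V_CE ≈ 8.6 V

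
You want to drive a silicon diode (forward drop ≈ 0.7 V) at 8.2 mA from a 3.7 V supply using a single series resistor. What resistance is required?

The resistor drops V_S − V_D = 3.7 − 0.7 = 3 V at 8.2 mA.
R = 3 V / 8.2 mA = 0.366 kΩ.

R ≈ 0.37 kΩ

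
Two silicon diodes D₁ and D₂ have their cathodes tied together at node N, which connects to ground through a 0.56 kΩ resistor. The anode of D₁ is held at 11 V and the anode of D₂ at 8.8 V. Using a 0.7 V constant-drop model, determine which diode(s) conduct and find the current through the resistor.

Assume both conduct. Then node N would need to be at both 11−0.7 = 10.3 V and 8.8−0.7 = 8.1 V, which is impossible.
Assume only D₁ conducts: V_N = 11 − 0.7 = 10.3 V, so I_R = 10.3/0.56 = 18.4 mA.
Check D₂: its anode-to-cathode voltage is 8.8 − 10.3 = -1.5 V < 0.7 V, so it is off. The assumption is consistent.

Only D₁ conducts; I_R ≈ 18 mA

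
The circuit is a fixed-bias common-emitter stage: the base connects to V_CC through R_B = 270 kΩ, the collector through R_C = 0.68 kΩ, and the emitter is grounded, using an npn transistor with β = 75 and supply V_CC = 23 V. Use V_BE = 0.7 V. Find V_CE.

Base loop: V_CC = I_B·R_B + V_BE, so I_B = (23 − 0.7)/270 kΩ = 0.0826 mA.
In the active region I_C = β·I_B = 75 × 0.0826 = 6.19 mA.
Collector loop: V_CE = V_CC − I_C·R_C = 23 − 6.19×0.68 = 18.8 V.
Since V_CE = 18.8 V > V_CE(sat) ≈ 0.2 V, the transistor is in the active region as assumed.

V_CE ≈ 19 V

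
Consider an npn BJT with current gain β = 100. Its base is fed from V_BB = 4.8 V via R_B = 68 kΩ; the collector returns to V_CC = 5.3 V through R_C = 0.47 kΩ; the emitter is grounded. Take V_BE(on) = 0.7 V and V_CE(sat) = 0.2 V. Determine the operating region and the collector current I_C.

Assume active. Base-emitter loop: I_B = (V_BB − V_BE)/R_B = (4.8 − 0.7)/68 = 0.0603 mA.
I_C = β·I_B = 100×0.0603 = 6.03 mA.
V_CE = V_CC − I_C·R_C = 5.3 − 6.03×0.47 = 2.47 V > V_CE(sat), so the active-region assumption holds.

active; I_C ≈ 6 mA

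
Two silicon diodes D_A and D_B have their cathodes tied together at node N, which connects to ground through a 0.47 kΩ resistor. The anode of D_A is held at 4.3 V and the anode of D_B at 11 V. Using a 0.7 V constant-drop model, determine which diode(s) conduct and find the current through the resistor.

Only D_B conducts; I_R ≈ 22 mA

Assume both conduct. Then node N would need to be at both 4.3−0.7 = 3.6 V and 11−0.7 = 10.3 V, which is impossible.
Assume only D_B conducts: V_N = 11 − 0.7 = 10.3 V, so I_R = 10.3/0.47 = 21.9 mA.
Check D_A: its anode-to-cathode voltage is 4.3 − 10.3 = -6 V < 0.7 V, so it is off. The assumption is consistent.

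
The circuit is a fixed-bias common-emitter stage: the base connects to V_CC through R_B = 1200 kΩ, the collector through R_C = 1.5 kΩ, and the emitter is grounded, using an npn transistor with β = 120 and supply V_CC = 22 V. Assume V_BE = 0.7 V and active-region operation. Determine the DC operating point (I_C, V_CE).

I_C ≈ 2.1 mA, V_CE ≈ 19 V

Base loop: V_CC = I_B·R_B + V_BE, so I_B = (22 − 0.7)/1200 kΩ = 0.0178 mA.
In the active region I_C = β·I_B = 120 × 0.0178 = 2.13 mA.
Collector loop: V_CE = V_CC − I_C·R_C = 22 − 2.13×1.5 = 18.8 V.
Since V_CE = 18.8 V > V_CE(sat) ≈ 0.2 V, the transistor is in the active region as assumed.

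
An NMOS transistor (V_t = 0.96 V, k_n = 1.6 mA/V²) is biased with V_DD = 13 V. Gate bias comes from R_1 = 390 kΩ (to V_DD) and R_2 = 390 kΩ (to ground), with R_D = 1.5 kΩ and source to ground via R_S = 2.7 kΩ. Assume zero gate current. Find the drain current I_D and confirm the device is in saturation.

V_G = V_DD·R_2/(R_1+R_2) = 13×390/780 = 6.5 V.
Assume saturation: I_D = (k_n/2)(V_GS − V_t)² with V_GS = V_G − I_D·R_S = 6.5 − 2.7·I_D.
Substituting gives 5.83·I_D² − 24.9·I_D + 24.6 = 0, with roots I_D = 1.54 or 2.74 mA.
The root I_D = 2.74 mA gives V_GS = -0.89 V ≤ V_t, so take I_D = 1.54 mA.
Then V_GS = 2.35 V and V_DS = V_DD − I_D(R_D+R_S) = 13 − 1.54×4.2 = 6.54 V.
Saturation requires V_DS ≥ V_GS − V_t = 1.39 V; 6.54 ≥ 1.39 ✓.

I_D ≈ 1.5 mA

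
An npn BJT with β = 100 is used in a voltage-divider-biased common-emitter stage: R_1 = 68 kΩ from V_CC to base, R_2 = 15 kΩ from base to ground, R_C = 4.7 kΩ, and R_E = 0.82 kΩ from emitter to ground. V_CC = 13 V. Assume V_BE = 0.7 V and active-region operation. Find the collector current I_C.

I_C ≈ 1.7 mA

Thevenize the base divider: V_Th = V_CC·R_2/(R_1+R_2) = 13×15/83 = 2.35 V, R_Th = R_1‖R_2 = 12.3 kΩ.
Base-emitter loop: V_Th = I_B·R_Th + V_BE + (β+1)I_B·R_E, so I_B = (2.35 − 0.7) / (12.3 + 101×0.82) = 0.0173 mA.
I_C = β·I_B = 100×0.0173 = 1.73 mA, and I_E = (β+1)I_B = 1.75 mA.
V_CE = V_CC − I_C·R_C − I_E·R_E = 13 − 1.73×4.7 − 1.75×0.82 = 3.41 V.
V_CE = 3.41 V > 0.2 V confirms active-region operation.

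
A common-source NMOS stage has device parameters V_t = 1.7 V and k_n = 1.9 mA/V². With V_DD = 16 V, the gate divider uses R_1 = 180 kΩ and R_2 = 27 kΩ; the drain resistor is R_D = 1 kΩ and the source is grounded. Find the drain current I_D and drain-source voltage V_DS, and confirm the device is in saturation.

I_D ≈ 0.14 mA, V_DS ≈ 16 V

V_G = V_DD·R_2/(R_1+R_2) = 16×27/207 = 2.09 V. With the source grounded, V_GS = V_G = 2.09 V.
Assume saturation: I_D = (k_n/2)(V_GS − V_t)² = (1.9/2)×(2.09 − 1.7)² = 0.95×0.387² = 0.142 mA.
V_DS = V_DD − I_D·R_D = 16 − 0.142×1 = 15.9 V.
Saturation requires V_DS ≥ V_GS − V_t = 0.387 V; 15.9 ≥ 0.387 ✓.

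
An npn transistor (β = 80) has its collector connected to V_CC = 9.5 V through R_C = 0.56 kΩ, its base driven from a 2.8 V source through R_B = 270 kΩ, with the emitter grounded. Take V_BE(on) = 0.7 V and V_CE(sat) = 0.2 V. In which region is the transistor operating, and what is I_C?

active; I_C ≈ 0.62 mA

Assume active. Base-emitter loop: I_B = (V_BB − V_BE)/R_B = (2.8 − 0.7)/270 = 0.00778 mA.
I_C = β·I_B = 80×0.00778 = 0.622 mA.
V_CE = V_CC − I_C·R_C = 9.5 − 0.622×0.56 = 9.15 V > V_CE(sat), so the active-region assumption holds.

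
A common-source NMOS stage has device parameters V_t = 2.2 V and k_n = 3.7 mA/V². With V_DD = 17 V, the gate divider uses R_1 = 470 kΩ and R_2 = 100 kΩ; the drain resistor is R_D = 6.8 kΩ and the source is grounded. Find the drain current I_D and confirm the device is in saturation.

I_D ≈ 1.1 mA

V_G = V_DD·R_2/(R_1+R_2) = 17×100/570 = 2.98 V. With the source grounded, V_GS = V_G = 2.98 V.
Assume saturation: I_D = (k_n/2)(V_GS − V_t)² = (3.7/2)×(2.98 − 2.2)² = 1.85×0.782² = 1.13 mA.
V_DS = V_DD − I_D·R_D = 17 − 1.13×6.8 = 9.3 V.
Saturation requires V_DS ≥ V_GS − V_t = 0.782 V; 9.3 ≥ 0.782 ✓.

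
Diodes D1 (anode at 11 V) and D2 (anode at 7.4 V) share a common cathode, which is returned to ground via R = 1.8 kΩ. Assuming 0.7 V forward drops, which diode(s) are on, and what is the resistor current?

Assume both conduct. Then node N would need to be at both 11−0.7 = 10.3 V and 7.4−0.7 = 6.7 V, which is impossible.
Assume only D1 conducts: V_N = 11 − 0.7 = 10.3 V, so I_R = 10.3/1.8 = 5.72 mA.
Check D2: its anode-to-cathode voltage is 7.4 − 10.3 = -2.9 V < 0.7 V, so it is off. The assumption is consistent.

Only D1 conducts; I_R ≈ 5.7 mA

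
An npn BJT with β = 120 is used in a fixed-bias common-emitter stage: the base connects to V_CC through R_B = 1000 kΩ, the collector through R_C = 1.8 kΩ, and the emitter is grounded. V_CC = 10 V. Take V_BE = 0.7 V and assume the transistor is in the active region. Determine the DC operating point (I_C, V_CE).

Base loop: V_CC = I_B·R_B + V_BE, so I_B = (10 − 0.7)/1000 kΩ = 0.0093 mA.
In the active region I_C = β·I_B = 120 × 0.0093 = 1.12 mA.
Collector loop: V_CE = V_CC − I_C·R_C = 10 − 1.12×1.8 = 7.99 V.
Since V_CE = 7.99 V > V_CE(sat) ≈ 0.2 V, the transistor is in the active region as assumed.

I_C ≈ 1.1 mA, V_CE ≈ 8 V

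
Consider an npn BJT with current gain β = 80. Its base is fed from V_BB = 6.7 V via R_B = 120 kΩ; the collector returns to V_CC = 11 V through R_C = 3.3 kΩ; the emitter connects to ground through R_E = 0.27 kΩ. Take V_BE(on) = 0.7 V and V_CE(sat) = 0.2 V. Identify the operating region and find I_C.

saturation; I_C ≈ 3 mA

Assume active: I_B = (6.7 − 0.7)/(120 + 81×0.27) = 0.0423 mA, I_C = β·I_B = 3.38 mA.
Then V_CE = 11 − 3.38×3.3 − 3.43×0.27 = -1.09 V < 0.2 V — the active assumption fails.
Re-solve with V_CE = 0.2 V. KCL at the emitter: V_E/R_E = (V_BB−0.7−V_E)/R_B + (V_CC−0.2−V_E)/R_C, giving V_E = 0.828 V.
I_C = (V_CC − 0.2 − V_E)/R_C = (10.8 − 0.828)/3.3 = 3.02 mA.
Check: I_B = (6 − 0.828)/120 = 0.0431 mA, and β·I_B = 3.45 mA > I_C, confirming saturation.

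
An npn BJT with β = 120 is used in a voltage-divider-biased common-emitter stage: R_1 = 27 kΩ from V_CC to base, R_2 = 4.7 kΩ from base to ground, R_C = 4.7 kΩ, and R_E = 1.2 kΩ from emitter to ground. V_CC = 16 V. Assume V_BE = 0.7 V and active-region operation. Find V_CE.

Thevenize the base divider: V_Th = V_CC·R_2/(R_1+R_2) = 16×4.7/31.7 = 2.37 V, R_Th = R_1‖R_2 = 4 kΩ.
Base-emitter loop: V_Th = I_B·R_Th + V_BE + (β+1)I_B·R_E, so I_B = (2.37 − 0.7) / (4 + 121×1.2) = 0.0112 mA.
I_C = β·I_B = 120×0.0112 = 1.34 mA, and I_E = (β+1)I_B = 1.36 mA.
V_CE = V_CC − I_C·R_C − I_E·R_E = 16 − 1.34×4.7 − 1.36×1.2 = 8.05 V.
V_CE = 8.05 V > 0.2 V confirms active-region operation.

V_CE ≈ 8.1 V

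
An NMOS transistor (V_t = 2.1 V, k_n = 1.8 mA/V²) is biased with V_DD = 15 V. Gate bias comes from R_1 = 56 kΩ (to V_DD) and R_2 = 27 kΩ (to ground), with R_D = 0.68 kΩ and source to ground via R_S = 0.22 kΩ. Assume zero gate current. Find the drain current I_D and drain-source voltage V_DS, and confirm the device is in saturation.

I_D ≈ 3.6 mA, V_DS ≈ 12 V

V_G = V_DD·R_2/(R_1+R_2) = 15×27/83 = 4.88 V.
Assume saturation: I_D = (k_n/2)(V_GS − V_t)² with V_GS = V_G − I_D·R_S = 4.88 − 0.22·I_D.
Substituting gives 0.0436·I_D² − 2.1·I_D + 6.95 = 0, with roots I_D = 3.57 or 44.7 mA.
The root I_D = 44.7 mA gives V_GS = -4.94 V ≤ V_t, so take I_D = 3.57 mA.
Then V_GS = 4.09 V and V_DS = V_DD − I_D(R_D+R_S) = 15 − 3.57×0.9 = 11.8 V.
Saturation requires V_DS ≥ V_GS − V_t = 1.99 V; 11.8 ≥ 1.99 ✓.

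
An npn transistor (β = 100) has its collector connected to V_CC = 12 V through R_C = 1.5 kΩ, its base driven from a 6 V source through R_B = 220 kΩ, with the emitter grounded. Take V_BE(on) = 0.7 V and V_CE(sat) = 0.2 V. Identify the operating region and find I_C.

Assume active. Base-emitter loop: I_B = (V_BB − V_BE)/R_B = (6 − 0.7)/220 = 0.0241 mA.
I_C = β·I_B = 100×0.0241 = 2.41 mA.
V_CE = V_CC − I_C·R_C = 12 − 2.41×1.5 = 8.39 V > V_CE(sat), so the active-region assumption holds.

active; I_C ≈ 2.4 mA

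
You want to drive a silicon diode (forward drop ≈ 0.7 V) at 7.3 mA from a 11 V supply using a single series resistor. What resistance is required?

The resistor drops V_S − V_D = 11 − 0.7 = 10.3 V at 7.3 mA.
R = 10.3 V / 7.3 mA = 1.41 kΩ.

R ≈ 1.4 kΩ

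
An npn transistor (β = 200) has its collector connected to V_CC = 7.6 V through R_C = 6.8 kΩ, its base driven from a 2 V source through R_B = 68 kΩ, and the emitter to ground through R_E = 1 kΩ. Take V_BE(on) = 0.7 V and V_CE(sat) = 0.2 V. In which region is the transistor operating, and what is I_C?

Assume active: I_B = (2 − 0.7)/(68 + 201×1) = 0.00483 mA, I_C = β·I_B = 0.967 mA.
Then V_CE = 7.6 − 0.967×6.8 − 0.971×1 = 0.0561 V < 0.2 V — the active assumption fails.
Re-solve with V_CE = 0.2 V. KCL at the emitter: V_E/R_E = (V_BB−0.7−V_E)/R_B + (V_CC−0.2−V_E)/R_C, giving V_E = 0.953 V.
I_C = (V_CC − 0.2 − V_E)/R_C = (7.4 − 0.953)/6.8 = 0.948 mA.
Check: I_B = (1.3 − 0.953)/68 = 0.0051 mA, and β·I_B = 1.02 mA > I_C, confirming saturation.

saturation; I_C ≈ 0.95 mA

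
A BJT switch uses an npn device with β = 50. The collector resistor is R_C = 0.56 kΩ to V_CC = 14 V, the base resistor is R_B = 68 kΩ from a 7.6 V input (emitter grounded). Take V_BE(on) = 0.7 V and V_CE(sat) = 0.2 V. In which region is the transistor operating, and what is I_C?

Assume active. Base-emitter loop: I_B = (V_BB − V_BE)/R_B = (7.6 − 0.7)/68 = 0.101 mA.
I_C = β·I_B = 50×0.101 = 5.07 mA.
V_CE = V_CC − I_C·R_C = 14 − 5.07×0.56 = 11.2 V > V_CE(sat), so the active-region assumption holds.

active; I_C ≈ 5.1 mA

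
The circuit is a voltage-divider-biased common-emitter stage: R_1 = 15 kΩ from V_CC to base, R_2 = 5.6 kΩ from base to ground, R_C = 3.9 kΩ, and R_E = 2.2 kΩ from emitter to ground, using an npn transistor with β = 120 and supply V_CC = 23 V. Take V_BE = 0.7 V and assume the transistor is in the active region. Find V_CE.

Thevenize the base divider: V_Th = V_CC·R_2/(R_1+R_2) = 23×5.6/20.6 = 6.25 V, R_Th = R_1‖R_2 = 4.08 kΩ.
Base-emitter loop: V_Th = I_B·R_Th + V_BE + (β+1)I_B·R_E, so I_B = (6.25 − 0.7) / (4.08 + 121×2.2) = 0.0205 mA.
I_C = β·I_B = 120×0.0205 = 2.47 mA, and I_E = (β+1)I_B = 2.49 mA.
V_CE = V_CC − I_C·R_C − I_E·R_E = 23 − 2.47×3.9 − 2.49×2.2 = 7.92 V.
V_CE = 7.92 V > 0.2 V confirms active-region operation.

V_CE ≈ 7.9 V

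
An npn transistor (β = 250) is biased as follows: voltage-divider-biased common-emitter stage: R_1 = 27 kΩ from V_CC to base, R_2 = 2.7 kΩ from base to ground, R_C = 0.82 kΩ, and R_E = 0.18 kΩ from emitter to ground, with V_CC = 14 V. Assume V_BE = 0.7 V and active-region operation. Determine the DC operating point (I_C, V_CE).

Thevenize the base divider: V_Th = V_CC·R_2/(R_1+R_2) = 14×2.7/29.7 = 1.27 V, R_Th = R_1‖R_2 = 2.45 kΩ.
Base-emitter loop: V_Th = I_B·R_Th + V_BE + (β+1)I_B·R_E, so I_B = (1.27 − 0.7) / (2.45 + 251×0.18) = 0.012 mA.
I_C = β·I_B = 250×0.012 = 3.01 mA, and I_E = (β+1)I_B = 3.02 mA.
V_CE = V_CC − I_C·R_C − I_E·R_E = 14 − 3.01×0.82 − 3.02×0.18 = 11 V.
V_CE = 11 V > 0.2 V confirms active-region operation.

I_C ≈ 3 mA, V_CE ≈ 11 V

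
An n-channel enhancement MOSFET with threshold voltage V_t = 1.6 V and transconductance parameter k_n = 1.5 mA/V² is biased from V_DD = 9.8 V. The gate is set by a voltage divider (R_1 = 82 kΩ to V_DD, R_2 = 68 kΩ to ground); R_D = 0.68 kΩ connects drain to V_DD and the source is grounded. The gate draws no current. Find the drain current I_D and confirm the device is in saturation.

V_G = V_DD·R_2/(R_1+R_2) = 9.8×68/150 = 4.44 V. With the source grounded, V_GS = V_G = 4.44 V.
Assume saturation: I_D = (k_n/2)(V_GS − V_t)² = (1.5/2)×(4.44 − 1.6)² = 0.75×2.84² = 6.06 mA.
V_DS = V_DD − I_D·R_D = 9.8 − 6.06×0.68 = 5.68 V.
Saturation requires V_DS ≥ V_GS − V_t = 2.84 V; 5.68 ≥ 2.84 ✓.

I_D ≈ 6.1 mA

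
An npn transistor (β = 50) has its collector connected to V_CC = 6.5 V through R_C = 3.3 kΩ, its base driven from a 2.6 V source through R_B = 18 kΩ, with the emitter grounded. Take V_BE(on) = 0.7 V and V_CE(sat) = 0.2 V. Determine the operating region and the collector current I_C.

Assume active: I_B = (2.6 − 0.7)/18 = 0.106 mA, giving I_C = β·I_B = 5.28 mA.
But then V_CE = 6.5 − 5.28×3.3 = -10.9 V < V_CE(sat) = 0.2 V — impossible in the active region.
So the transistor is saturated. With V_CE = 0.2 V, I_C = (V_CC − 0.2)/R_C = 6.3/3.3 = 1.91 mA.
Check: β·I_B = 5.28 mA > I_C = 1.91 mA, confirming saturation.

saturation; I_C ≈ 1.9 mA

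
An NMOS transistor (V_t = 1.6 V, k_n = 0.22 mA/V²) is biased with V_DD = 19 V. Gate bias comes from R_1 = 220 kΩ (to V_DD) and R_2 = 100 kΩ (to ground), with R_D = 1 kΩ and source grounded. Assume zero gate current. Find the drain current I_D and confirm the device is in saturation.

V_G = V_DD·R_2/(R_1+R_2) = 19×100/320 = 5.94 V. With the source grounded, V_GS = V_G = 5.94 V.
Assume saturation: I_D = (k_n/2)(V_GS − V_t)² = (0.22/2)×(5.94 − 1.6)² = 0.11×4.34² = 2.07 mA.
V_DS = V_DD − I_D·R_D = 19 − 2.07×1 = 16.9 V.
Saturation requires V_DS ≥ V_GS − V_t = 4.34 V; 16.9 ≥ 4.34 ✓.

I_D ≈ 2.1 mA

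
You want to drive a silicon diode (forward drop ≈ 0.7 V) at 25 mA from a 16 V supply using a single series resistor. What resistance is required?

The resistor drops V_S − V_D = 16 − 0.7 = 15.3 V at 25 mA.
R = 15.3 V / 25 mA = 0.612 kΩ.

R ≈ 0.61 kΩ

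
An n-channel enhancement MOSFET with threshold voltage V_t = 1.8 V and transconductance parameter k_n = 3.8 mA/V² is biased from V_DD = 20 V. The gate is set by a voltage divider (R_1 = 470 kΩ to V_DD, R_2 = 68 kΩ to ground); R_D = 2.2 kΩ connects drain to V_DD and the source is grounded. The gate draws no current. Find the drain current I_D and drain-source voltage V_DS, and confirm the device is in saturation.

I_D ≈ 1 mA, V_DS ≈ 18 V

V_G = V_DD·R_2/(R_1+R_2) = 20×68/538 = 2.53 V. With the source grounded, V_GS = V_G = 2.53 V.
Assume saturation: I_D = (k_n/2)(V_GS − V_t)² = (3.8/2)×(2.53 − 1.8)² = 1.9×0.728² = 1.01 mA.
V_DS = V_DD − I_D·R_D = 20 − 1.01×2.2 = 17.8 V.
Saturation requires V_DS ≥ V_GS − V_t = 0.728 V; 17.8 ≥ 0.728 ✓.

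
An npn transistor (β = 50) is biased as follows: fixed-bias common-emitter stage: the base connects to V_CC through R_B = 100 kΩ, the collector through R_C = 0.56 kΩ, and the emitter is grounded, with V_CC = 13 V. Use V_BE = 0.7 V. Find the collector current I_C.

Base loop: V_CC = I_B·R_B + V_BE, so I_B = (13 − 0.7)/100 kΩ = 0.123 mA.
In the active region I_C = β·I_B = 50 × 0.123 = 6.15 mA.
Collector loop: V_CE = V_CC − I_C·R_C = 13 − 6.15×0.56 = 9.56 V.
Since V_CE = 9.56 V > V_CE(sat) ≈ 0.2 V, the transistor is in the active region as assumed.

I_C ≈ 6.2 mA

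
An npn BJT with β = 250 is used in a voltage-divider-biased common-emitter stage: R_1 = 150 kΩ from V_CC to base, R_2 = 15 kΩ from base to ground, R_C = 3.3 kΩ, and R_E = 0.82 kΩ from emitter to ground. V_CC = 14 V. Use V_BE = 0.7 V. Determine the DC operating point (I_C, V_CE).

Thevenize the base divider: V_Th = V_CC·R_2/(R_1+R_2) = 14×15/165 = 1.27 V, R_Th = R_1‖R_2 = 13.6 kΩ.
Base-emitter loop: V_Th = I_B·R_Th + V_BE + (β+1)I_B·R_E, so I_B = (1.27 − 0.7) / (13.6 + 251×0.82) = 0.00261 mA.
I_C = β·I_B = 250×0.00261 = 0.652 mA, and I_E = (β+1)I_B = 0.655 mA.
V_CE = V_CC − I_C·R_C − I_E·R_E = 14 − 0.652×3.3 − 0.655×0.82 = 11.3 V.
V_CE = 11.3 V > 0.2 V confirms active-region operation.

I_C ≈ 0.65 mA, V_CE ≈ 11 V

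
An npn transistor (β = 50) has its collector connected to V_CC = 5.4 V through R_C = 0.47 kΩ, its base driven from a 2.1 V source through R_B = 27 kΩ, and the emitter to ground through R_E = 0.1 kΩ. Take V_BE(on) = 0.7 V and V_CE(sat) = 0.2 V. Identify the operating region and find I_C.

Assume active. Base-emitter loop: I_B = (V_BB − V_BE)/(R_B + (β+1)R_E) = (2.1 − 0.7)/(27 + 51×0.1) = 0.0436 mA.
I_C = β·I_B = 50×0.0436 = 2.18 mA.
V_CE = V_CC − I_C·R_C − I_E·R_E = 5.4 − 2.18×0.47 − 2.22×0.1 = 4.15 V > V_CE(sat), so the active-region assumption holds.

active; I_C ≈ 2.2 mA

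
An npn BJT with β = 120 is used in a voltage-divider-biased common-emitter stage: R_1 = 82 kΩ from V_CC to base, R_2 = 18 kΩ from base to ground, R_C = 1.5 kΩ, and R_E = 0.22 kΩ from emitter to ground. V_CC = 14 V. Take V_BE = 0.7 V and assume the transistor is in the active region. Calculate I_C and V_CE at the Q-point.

Thevenize the base divider: V_Th = V_CC·R_2/(R_1+R_2) = 14×18/100 = 2.52 V, R_Th = R_1‖R_2 = 14.8 kΩ.
Base-emitter loop: V_Th = I_B·R_Th + V_BE + (β+1)I_B·R_E, so I_B = (2.52 − 0.7) / (14.8 + 121×0.22) = 0.044 mA.
I_C = β·I_B = 120×0.044 = 5.28 mA, and I_E = (β+1)I_B = 5.32 mA.
V_CE = V_CC − I_C·R_C − I_E·R_E = 14 − 5.28×1.5 − 5.32×0.22 = 4.91 V.
V_CE = 4.91 V > 0.2 V confirms active-region operation.

I_C ≈ 5.3 mA, V_CE ≈ 4.9 V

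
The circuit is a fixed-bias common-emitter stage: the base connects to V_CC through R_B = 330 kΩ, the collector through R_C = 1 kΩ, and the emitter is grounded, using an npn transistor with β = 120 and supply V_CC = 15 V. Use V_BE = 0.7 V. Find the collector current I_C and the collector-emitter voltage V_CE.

I_C ≈ 5.2 mA, V_CE ≈ 9.8 V

Base loop: V_CC = I_B·R_B + V_BE, so I_B = (15 − 0.7)/330 kΩ = 0.0433 mA.
In the active region I_C = β·I_B = 120 × 0.0433 = 5.2 mA.
Collector loop: V_CE = V_CC − I_C·R_C = 15 − 5.2×1 = 9.8 V.
Since V_CE = 9.8 V > V_CE(sat) ≈ 0.2 V, the transistor is in the active region as assumed.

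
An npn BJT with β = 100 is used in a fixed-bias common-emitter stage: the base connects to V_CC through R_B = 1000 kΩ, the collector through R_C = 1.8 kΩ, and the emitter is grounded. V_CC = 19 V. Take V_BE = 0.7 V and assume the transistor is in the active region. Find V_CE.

Base loop: V_CC = I_B·R_B + V_BE, so I_B = (19 − 0.7)/1000 kΩ = 0.0183 mA.
In the active region I_C = β·I_B = 100 × 0.0183 = 1.83 mA.
Collector loop: V_CE = V_CC − I_C·R_C = 19 − 1.83×1.8 = 15.7 V.
Since V_CE = 15.7 V > V_CE(sat) ≈ 0.2 V, the transistor is in the active region as assumed.

V_CE ≈ 16 V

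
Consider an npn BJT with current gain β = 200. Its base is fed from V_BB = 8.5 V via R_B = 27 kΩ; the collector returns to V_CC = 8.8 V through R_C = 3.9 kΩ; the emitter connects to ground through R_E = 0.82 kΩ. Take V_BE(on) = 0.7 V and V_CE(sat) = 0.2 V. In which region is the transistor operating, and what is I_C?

Assume active: I_B = (8.5 − 0.7)/(27 + 201×0.82) = 0.0407 mA, I_C = β·I_B = 8.13 mA.
Then V_CE = 8.8 − 8.13×3.9 − 8.17×0.82 = -29.6 V < 0.2 V — the active assumption fails.
Re-solve with V_CE = 0.2 V. KCL at the emitter: V_E/R_E = (V_BB−0.7−V_E)/R_B + (V_CC−0.2−V_E)/R_C, giving V_E = 1.65 V.
I_C = (V_CC − 0.2 − V_E)/R_C = (8.6 − 1.65)/3.9 = 1.78 mA.
Check: I_B = (7.8 − 1.65)/27 = 0.228 mA, and β·I_B = 45.6 mA > I_C, confirming saturation.

saturation; I_C ≈ 1.8 mA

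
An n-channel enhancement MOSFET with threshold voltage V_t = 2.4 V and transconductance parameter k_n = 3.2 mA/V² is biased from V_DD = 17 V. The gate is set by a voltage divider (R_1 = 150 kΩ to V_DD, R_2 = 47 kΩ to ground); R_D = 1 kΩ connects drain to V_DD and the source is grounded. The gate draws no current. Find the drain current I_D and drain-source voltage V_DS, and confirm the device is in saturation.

I_D ≈ 4.4 mA, V_DS ≈ 13 V

V_G = V_DD·R_2/(R_1+R_2) = 17×47/197 = 4.06 V. With the source grounded, V_GS = V_G = 4.06 V.
Assume saturation: I_D = (k_n/2)(V_GS − V_t)² = (3.2/2)×(4.06 − 2.4)² = 1.6×1.66² = 4.39 mA.
V_DS = V_DD − I_D·R_D = 17 − 4.39×1 = 12.6 V.
Saturation requires V_DS ≥ V_GS − V_t = 1.66 V; 12.6 ≥ 1.66 ✓.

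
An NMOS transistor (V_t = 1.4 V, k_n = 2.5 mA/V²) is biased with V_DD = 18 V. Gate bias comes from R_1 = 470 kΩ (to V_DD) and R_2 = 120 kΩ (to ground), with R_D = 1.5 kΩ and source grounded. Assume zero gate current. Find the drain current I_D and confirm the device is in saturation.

I_D ≈ 6.4 mA

V_G = V_DD·R_2/(R_1+R_2) = 18×120/590 = 3.66 V. With the source grounded, V_GS = V_G = 3.66 V.
Assume saturation: I_D = (k_n/2)(V_GS − V_t)² = (2.5/2)×(3.66 − 1.4)² = 1.25×2.26² = 6.39 mA.
V_DS = V_DD − I_D·R_D = 18 − 6.39×1.5 = 8.41 V.
Saturation requires V_DS ≥ V_GS − V_t = 2.26 V; 8.41 ≥ 2.26 ✓.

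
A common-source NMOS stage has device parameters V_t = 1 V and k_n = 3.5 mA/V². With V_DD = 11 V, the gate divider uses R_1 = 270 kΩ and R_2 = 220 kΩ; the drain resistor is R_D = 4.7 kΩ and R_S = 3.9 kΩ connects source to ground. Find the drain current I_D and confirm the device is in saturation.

V_G = V_DD·R_2/(R_1+R_2) = 11×220/490 = 4.94 V.
Assume saturation: I_D = (k_n/2)(V_GS − V_t)² with V_GS = V_G − I_D·R_S = 4.94 − 3.9·I_D.
Substituting gives 26.6·I_D² − 54.8·I_D + 27.1 = 0, with roots I_D = 0.833 or 1.22 mA.
The root I_D = 1.22 mA gives V_GS = 0.164 V ≤ V_t, so take I_D = 0.833 mA.
Then V_GS = 1.69 V and V_DS = V_DD − I_D(R_D+R_S) = 11 − 0.833×8.6 = 3.84 V.
Saturation requires V_DS ≥ V_GS − V_t = 0.69 V; 3.84 ≥ 0.69 ✓.

I_D ≈ 0.83 mA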